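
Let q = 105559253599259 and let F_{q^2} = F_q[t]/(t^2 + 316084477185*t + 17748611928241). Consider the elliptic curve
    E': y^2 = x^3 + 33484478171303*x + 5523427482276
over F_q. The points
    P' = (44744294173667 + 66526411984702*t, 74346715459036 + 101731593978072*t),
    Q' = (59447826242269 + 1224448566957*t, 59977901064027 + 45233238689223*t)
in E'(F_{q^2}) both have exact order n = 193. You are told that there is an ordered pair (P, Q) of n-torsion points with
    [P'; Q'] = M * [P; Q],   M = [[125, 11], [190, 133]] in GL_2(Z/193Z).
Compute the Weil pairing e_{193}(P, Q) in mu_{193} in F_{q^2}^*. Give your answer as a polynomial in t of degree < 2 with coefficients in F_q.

69134072627818 + 23417253493226*t

Alternating bilinearity on E[193] (values in mu_{193} in F_{105559253599259^2}) gives e(P',Q') = e(P,Q)^det(M).
So e_{193}(P,Q) = e_{193}(P',Q')^{74}, since 60*74 = 1 mod 193.
Build f_{193,P'} and f_{193,Q'} via the 8-bit ladder of 193=11000001_2; evaluate at shifted divisors; quotient in F_{105559253599259^2}.
So e_{193}(P',Q') = 42873693355958 + 9491751835866*t.
e_{193}(P,Q) = (42873693355958 + 9491751835866*t)^{74} = 69134072627818 + 23417253493226*t.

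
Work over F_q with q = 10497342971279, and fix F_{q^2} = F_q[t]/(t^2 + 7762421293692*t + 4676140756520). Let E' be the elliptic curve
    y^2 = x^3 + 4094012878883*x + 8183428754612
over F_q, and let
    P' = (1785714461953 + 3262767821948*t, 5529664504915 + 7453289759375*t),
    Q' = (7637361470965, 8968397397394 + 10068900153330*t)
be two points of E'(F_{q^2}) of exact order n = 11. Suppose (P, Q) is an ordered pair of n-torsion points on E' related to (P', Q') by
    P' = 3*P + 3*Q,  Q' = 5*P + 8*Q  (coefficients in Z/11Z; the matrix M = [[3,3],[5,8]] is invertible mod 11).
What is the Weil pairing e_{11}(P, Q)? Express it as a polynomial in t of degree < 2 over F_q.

1647141560287 + 8753019192874*t

Since e_{11}(P,P)=e_{11}(Q,Q)=1 and e_{11}(Q,P)=e_{11}(P,Q)^{-1}, expanding e_{11}(3*P + 3*Q,5*P + 8*Q) leaves e(P,Q)^det(M).
det M = 3*8 - 3*5 = 9 = 9 (mod 11); 9^{-1} = 5 (mod 11).
Miller loop for e_{11} over F_{10497342971279^2}: bits of 11 = 1011; 3 double steps + 2 add steps, l/v at each.
Miller gives e_{11}(P',Q') = 420884129170 + 641264182931*t in F_{10497342971279^2}.
Thus e_{11}(P,Q) = 1647141560287 + 8753019192874*t.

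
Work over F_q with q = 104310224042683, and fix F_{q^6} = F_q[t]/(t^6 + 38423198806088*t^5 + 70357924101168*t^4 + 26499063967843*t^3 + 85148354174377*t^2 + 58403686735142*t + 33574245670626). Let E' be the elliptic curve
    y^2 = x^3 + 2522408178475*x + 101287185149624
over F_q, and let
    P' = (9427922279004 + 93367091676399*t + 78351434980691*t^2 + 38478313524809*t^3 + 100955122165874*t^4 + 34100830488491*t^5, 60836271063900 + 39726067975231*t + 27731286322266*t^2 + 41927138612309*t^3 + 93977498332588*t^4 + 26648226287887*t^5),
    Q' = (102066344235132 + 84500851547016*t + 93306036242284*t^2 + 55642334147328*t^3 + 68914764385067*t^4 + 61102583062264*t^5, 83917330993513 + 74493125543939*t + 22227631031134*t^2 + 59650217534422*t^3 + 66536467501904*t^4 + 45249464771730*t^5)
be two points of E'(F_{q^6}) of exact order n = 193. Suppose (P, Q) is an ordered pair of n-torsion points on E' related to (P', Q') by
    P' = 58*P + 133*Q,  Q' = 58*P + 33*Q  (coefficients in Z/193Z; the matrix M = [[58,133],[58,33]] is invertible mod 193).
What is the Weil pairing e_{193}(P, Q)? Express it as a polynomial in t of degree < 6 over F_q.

71791066682376 + 85252076030723*t + 85706476180273*t^2 + 30168895040784*t^3 + 12265347468053*t^4 + 26078218401672*t^5

Since e_{193}(P,P)=e_{193}(Q,Q)=1 and e_{193}(Q,P)=e_{193}(P,Q)^{-1}, expanding e_{193}(58*P + 133*Q,58*P + 33*Q) leaves e(P,Q)^det(M).
So e_{193}(P,Q) = e_{193}(P',Q')^{135}, since 183*135 = 1 mod 193.
8-bit Miller (11000001) on E'/F_{104310224042683} with a'=2522408178475, b'=101287185149624: accumulate tangent/chord ratios at Q'+S and P'+S'.
Miller gives e_{193}(P',Q') = 33171794466705 + 16186344898893*t + 97848447548027*t^2 + 19727760968638*t^3 + 36511073024380*t^4 + 1226615600053*t^5 in F_{104310224042683^6}.
e_{193}(P,Q) = (33171794466705 + 16186344898893*t + 97848447548027*t^2 + 19727760968638*t^3 + 36511073024380*t^4 + 1226615600053*t^5)^{135} = 71791066682376 + 85252076030723*t + 85706476180273*t^2 + 30168895040784*t^3 + 12265347468053*t^4 + 26078218401672*t^5.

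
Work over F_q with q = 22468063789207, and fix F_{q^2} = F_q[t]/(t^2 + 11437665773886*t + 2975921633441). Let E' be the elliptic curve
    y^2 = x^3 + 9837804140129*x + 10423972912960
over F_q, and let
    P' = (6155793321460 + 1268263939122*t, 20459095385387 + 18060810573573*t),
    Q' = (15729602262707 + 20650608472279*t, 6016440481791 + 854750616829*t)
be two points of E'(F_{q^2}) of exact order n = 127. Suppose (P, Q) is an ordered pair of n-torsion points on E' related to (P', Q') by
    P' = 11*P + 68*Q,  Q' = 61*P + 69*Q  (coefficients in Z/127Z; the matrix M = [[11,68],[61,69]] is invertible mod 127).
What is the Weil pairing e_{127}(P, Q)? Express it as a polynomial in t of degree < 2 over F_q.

8696283375677 + 4456684460773*t

Alternating bilinearity on E[127] (values in mu_{127} in F_{22468063789207^2}) gives e(P',Q') = e(P,Q)^det(M).
det M = 11*69 - 68*61 = -3389 = 40 (mod 127); 40^{-1} = 54 (mod 127).
Run Miller on y^2=x^3+9837804140129*x+10423972912960 over F_{22468063789207}: ladder 1111111 (7 bits); e = f_P(D_Q)/f_Q(D_P).
e_{127}(P',Q') = 10607669748841 + 4587308041054*t.
e_{127}(P,Q) = (10607669748841 + 4587308041054*t)^{54} = 8696283375677 + 4456684460773*t.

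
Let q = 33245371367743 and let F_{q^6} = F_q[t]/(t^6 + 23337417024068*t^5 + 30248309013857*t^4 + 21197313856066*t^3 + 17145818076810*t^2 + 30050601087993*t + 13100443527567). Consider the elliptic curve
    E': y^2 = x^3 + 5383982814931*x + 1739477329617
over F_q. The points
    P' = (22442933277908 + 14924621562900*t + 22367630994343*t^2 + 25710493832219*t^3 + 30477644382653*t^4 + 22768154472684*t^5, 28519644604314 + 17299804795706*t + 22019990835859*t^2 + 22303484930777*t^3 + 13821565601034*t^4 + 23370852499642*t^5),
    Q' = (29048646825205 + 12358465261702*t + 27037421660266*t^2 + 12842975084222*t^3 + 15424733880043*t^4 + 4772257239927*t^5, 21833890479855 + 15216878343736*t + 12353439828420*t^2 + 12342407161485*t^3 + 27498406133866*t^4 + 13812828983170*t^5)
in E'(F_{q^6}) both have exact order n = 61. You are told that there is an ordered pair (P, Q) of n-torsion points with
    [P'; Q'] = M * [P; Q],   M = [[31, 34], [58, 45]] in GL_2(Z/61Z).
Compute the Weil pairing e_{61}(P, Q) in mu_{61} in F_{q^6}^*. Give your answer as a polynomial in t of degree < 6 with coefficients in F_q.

31742185178523 + 27771161138679*t + 14374553664732*t^2 + 938028293037*t^3 + 15881536566961*t^4 + 10756348138180*t^5

e_{61} is bilinear + alternating on E[61], so e_{61}(31*P + 34*Q, 58*P + 45*Q) = e_{61}(P,Q)^(31*45-34*58).
det(M) mod 61 = 33; its inverse in (Z/61)^* is 37 (check: 33*37 mod 61 = 1).
Miller loop for e_{61} over F_{33245371367743^6}: bits of 61 = 111101; 5 double steps + 4 add steps, l/v at each.
e_{61}(P',Q') = 31909223157298 + 25194387028207*t + 4790888535553*t^2 + 5922027580090*t^3 + 12526207110106*t^4 + 32145112676343*t^5.
Finally e_{61}(P,Q) = 31742185178523 + 27771161138679*t + 14374553664732*t^2 + 938028293037*t^3 + 15881536566961*t^4 + 10756348138180*t^5.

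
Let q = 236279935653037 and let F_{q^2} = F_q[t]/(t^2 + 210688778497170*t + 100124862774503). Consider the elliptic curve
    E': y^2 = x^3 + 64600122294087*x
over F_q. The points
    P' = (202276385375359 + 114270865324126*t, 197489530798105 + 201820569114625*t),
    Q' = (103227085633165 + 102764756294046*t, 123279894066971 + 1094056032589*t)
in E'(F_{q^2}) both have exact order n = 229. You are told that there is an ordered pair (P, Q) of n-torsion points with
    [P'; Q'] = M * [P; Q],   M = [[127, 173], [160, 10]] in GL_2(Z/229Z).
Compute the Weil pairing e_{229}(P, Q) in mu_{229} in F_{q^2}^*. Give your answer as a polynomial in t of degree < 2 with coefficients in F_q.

e_{229}(aP+bQ,cP+dQ) = e_{229}(P,Q)^(ad-bc); with (a,b,c,d)=(127,173,160,10) this gives the det-229 law.
Inverting 154 mod 229: 58. Thus e_{229}(P,Q) = e(P',Q')^{58}.
Build f_{229,P'} and f_{229,Q'} via the 8-bit ladder of 229=11100101_2; evaluate at shifted divisors; quotient in F_{236279935653037^2}.
Result: e(P',Q') = 169579848842917 + 97824959718974*t.
e_{229}(P,Q) = (169579848842917 + 97824959718974*t)^{58} = 11798889549910 + 122181916241695*t.

11798889549910 + 122181916241695*t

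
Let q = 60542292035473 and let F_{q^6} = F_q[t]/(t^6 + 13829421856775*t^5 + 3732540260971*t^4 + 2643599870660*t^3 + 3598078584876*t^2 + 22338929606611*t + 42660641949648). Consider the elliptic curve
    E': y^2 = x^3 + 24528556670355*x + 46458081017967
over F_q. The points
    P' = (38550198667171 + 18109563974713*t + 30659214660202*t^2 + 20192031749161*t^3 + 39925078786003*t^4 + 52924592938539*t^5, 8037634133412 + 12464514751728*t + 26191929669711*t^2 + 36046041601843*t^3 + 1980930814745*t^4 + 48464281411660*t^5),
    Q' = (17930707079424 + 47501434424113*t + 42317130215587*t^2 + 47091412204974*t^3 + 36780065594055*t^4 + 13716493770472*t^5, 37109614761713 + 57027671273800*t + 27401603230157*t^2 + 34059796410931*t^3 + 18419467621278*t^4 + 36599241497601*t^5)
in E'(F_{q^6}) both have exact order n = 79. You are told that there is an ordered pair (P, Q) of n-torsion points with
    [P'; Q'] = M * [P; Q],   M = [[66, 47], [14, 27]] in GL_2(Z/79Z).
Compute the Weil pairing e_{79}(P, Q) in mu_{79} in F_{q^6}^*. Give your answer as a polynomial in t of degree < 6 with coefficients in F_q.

Under M = [[66,47],[14,27]] in GL_2(Z/79), e_{79}(P',Q') = e_{79}(P,Q)^(66*27-47*14 mod 79).
det M = 66*27 - 47*14 = 1124 = 18 (mod 79); 18^{-1} = 22 (mod 79).
Run Miller on y^2=x^3+24528556670355*x+46458081017967 over F_{60542292035473}: ladder 1001111 (7 bits); e = f_P(D_Q)/f_Q(D_P).
f_P(D_Q)/f_Q(D_P) = 3741397536127 + 11839978478459*t + 42085643097206*t^2 + 41295409869386*t^3 + 50146441023686*t^4 + 48403049849010*t^5.
(3741397536127 + 11839978478459*t + 42085643097206*t^2 + 41295409869386*t^3 + 50146441023686*t^4 + 48403049849010*t^5)^{22} mod (60542292035473,f) = 40827369620326 + 54109478070879*t + 52382895048282*t^2 + 7014593791193*t^3 + 28540166194987*t^4 + 19871326503833*t^5.

40827369620326 + 54109478070879*t + 52382895048282*t^2 + 7014593791193*t^3 + 28540166194987*t^4 + 19871326503833*t^5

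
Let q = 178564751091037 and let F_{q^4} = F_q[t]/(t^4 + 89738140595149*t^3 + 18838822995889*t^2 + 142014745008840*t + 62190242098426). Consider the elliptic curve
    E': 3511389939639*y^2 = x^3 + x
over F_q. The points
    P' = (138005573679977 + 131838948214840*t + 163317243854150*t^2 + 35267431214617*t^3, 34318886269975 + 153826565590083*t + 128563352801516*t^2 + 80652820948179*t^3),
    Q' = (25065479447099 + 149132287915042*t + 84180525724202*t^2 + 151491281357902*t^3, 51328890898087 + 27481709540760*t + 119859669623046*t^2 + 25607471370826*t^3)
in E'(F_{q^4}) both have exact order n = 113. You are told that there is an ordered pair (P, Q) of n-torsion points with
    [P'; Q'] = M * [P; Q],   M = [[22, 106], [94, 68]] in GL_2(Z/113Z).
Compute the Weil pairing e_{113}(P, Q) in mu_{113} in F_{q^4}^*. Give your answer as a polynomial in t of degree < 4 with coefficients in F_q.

139079867186978 + 24773713453082*t + 75279005967707*t^2 + 119380637288473*t^3

e_{113}(aP+bQ,cP+dQ) = e_{113}(P,Q)^(ad-bc); with (a,b,c,d)=(22,106,94,68) this gives the det-113 law.
Inverting 7 mod 113: 97. Thus e_{113}(P,Q) = e(P',Q')^{97}.
(x,y)|->(68733806886225x,68733806886225y) sends E' to y^2=x^3+36381777262593*x.
n = 113 = (1110001)_2 (7 bits, wt 4); accumulate f_{113,P'}(Q'+S)/f_{113,P'}(S) along the 6-step ladder.
Result: e(P',Q') = 72653237084169 + 90668007131208*t + 36264635207930*t^2 + 24319521543679*t^3.
Hence e(P,Q) = 139079867186978 + 24773713453082*t + 75279005967707*t^2 + 119380637288473*t^3 in F_{178564751091037^4}^*.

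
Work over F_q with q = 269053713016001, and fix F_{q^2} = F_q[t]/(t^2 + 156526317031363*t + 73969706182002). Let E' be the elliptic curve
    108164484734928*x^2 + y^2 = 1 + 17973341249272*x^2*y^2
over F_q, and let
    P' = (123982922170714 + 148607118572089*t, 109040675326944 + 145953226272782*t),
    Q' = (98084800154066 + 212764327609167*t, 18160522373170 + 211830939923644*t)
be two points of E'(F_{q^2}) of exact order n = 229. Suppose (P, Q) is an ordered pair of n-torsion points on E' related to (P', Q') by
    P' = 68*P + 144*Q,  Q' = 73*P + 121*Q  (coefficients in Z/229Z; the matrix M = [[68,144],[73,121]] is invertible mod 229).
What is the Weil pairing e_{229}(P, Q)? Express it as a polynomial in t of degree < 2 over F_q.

132509587166791 + 131320787113954*t

Alternating bilinearity on E[229] (values in mu_{229} in F_{269053713016001^2}) gives e(P',Q') = e(P,Q)^det(M).
det M = 68*121 - 144*73 = -2284 = 6 (mod 229); 6^{-1} = 191 (mod 229).
Map (x,y)_Ed via u=(1+y)/(1-y), v=(1+y)/((1-y)x) to Montgomery A=148814292386676,B=161293588630033; then to (a',b')=(258935154436298,0).
n = 229 = (11100101)_2 (8 bits, wt 5); accumulate f_{229,P'}(Q'+S)/f_{229,P'}(S) along the 7-step ladder.
Result: e(P',Q') = 44171113622904 + 198216062346742*t.
Finally e_{229}(P,Q) = 132509587166791 + 131320787113954*t.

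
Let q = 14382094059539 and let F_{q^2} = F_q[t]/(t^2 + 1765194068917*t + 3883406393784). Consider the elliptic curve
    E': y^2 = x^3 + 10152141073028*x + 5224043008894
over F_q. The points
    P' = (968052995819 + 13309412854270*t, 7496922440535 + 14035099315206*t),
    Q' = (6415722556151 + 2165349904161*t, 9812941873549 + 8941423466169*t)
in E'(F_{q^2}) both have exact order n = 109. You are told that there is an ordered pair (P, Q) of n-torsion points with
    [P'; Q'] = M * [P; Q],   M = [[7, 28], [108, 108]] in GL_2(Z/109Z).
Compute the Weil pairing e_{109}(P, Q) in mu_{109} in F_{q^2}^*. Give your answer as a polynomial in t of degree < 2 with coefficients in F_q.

Under M = [[7,28],[108,108]] in GL_2(Z/109), e_{109}(P',Q') = e_{109}(P,Q)^(7*108-28*108 mod 109).
Inverting 21 mod 109: 26. Thus e_{109}(P,Q) = e(P',Q')^{26}.
Miller loop for e_{109} over F_{14382094059539^2}: bits of 109 = 1101101; 6 double steps + 4 add steps, l/v at each.
So e_{109}(P',Q') = 1751266763270 + 9566557574614*t.
Thus e_{109}(P,Q) = 10323081712064 + 2821969296960*t.

10323081712064 + 2821969296960*t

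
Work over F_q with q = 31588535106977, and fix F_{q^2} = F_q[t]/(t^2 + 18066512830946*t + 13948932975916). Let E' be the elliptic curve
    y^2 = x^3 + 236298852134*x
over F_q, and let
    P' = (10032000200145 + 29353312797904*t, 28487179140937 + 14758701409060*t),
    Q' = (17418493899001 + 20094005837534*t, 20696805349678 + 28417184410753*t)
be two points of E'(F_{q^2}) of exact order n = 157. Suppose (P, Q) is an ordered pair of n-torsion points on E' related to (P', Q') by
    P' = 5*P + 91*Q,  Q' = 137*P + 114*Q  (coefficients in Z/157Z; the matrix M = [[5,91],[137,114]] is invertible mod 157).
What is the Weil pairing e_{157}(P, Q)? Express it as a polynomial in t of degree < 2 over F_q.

The 157-Weil pairing on E[157] over F_{31588535106977} is alternating-bilinear: e_{157}(P',Q') = e_{157}(P,Q)^det(M).
5*114 - 91*137 = -11897; reduced mod 157: det = 35, inverse 9.
8-bit Miller (10011101) on E'/F_{31588535106977} with a'=236298852134, b'=0: accumulate tangent/chord ratios at Q'+S and P'+S'.
Result: e(P',Q') = 23362039719399 + 31289476776773*t.
Thus e_{157}(P,Q) = 17672154698186 + 20701120697584*t.

17672154698186 + 20701120697584*t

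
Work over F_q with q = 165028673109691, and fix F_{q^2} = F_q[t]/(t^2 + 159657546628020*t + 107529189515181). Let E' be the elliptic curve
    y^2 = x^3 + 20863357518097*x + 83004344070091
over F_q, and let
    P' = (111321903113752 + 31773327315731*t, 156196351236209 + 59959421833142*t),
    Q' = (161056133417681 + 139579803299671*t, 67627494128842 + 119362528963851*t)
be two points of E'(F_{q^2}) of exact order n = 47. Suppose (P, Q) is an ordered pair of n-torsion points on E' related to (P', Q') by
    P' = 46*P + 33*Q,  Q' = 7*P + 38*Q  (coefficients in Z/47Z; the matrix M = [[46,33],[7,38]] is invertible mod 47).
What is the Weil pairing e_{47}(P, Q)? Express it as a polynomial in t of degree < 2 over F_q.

e_{47}(aP+bQ,cP+dQ) = e_{47}(P,Q)^(ad-bc); with (a,b,c,d)=(46,33,7,38) this gives the det-47 law.
So e_{47}(P,Q) = e_{47}(P',Q')^{29}, since 13*29 = 1 mod 47.
Miller loop for e_{47} over F_{165028673109691^2}: bits of 47 = 101111; 5 double steps + 4 add steps, l/v at each.
So e_{47}(P',Q') = 22685050441656 + 3334788331742*t.
Thus e_{47}(P,Q) = 91618032023041 + 40465494861989*t.

91618032023041 + 40465494861989*t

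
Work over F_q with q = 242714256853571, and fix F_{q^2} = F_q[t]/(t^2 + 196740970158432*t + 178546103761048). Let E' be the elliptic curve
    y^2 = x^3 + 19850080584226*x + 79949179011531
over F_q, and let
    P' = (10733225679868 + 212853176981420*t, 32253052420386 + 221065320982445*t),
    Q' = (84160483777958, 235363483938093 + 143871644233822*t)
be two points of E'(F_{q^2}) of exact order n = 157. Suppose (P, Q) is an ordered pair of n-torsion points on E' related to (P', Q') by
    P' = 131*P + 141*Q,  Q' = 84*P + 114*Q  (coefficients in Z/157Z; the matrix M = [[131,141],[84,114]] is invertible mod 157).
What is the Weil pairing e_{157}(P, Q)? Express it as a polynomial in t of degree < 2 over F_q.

Since e_{157}(P,P)=e_{157}(Q,Q)=1 and e_{157}(Q,P)=e_{157}(P,Q)^{-1}, expanding e_{157}(131*P + 141*Q,84*P + 114*Q) leaves e(P,Q)^det(M).
So e_{157}(P,Q) = e_{157}(P',Q')^{135}, since 107*135 = 1 mod 157.
Double-and-add over 10011101: 8-1 doublings, 5-1 additions; each step l_{T,T}/v_{2T} or l_{T,P'}/v at Q'+S for random S.
e_{157}(P',Q') = 12669090603605 + 129107509529625*t.
Raise to 135: e(P,Q) = 92678100308908 + 129877430174999*t in mu_{157}.

92678100308908 + 129877430174999*t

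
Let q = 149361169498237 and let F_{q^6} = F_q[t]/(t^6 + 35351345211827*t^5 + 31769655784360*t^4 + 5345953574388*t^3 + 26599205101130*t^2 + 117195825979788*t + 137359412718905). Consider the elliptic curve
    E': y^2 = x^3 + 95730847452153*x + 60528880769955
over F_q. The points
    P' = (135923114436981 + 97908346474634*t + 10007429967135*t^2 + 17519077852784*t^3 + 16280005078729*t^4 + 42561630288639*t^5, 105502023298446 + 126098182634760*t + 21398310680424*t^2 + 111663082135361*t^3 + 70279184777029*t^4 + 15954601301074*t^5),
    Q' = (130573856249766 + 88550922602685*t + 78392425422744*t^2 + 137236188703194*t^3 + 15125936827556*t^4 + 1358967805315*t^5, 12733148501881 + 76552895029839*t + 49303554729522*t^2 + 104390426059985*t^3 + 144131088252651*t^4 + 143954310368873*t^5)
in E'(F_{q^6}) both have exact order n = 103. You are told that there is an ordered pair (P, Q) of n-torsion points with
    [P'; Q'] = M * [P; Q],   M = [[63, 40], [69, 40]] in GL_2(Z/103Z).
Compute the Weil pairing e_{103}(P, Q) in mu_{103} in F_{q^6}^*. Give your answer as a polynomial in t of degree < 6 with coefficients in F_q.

110596176612471 + 97722046014140*t + 124791803802740*t^2 + 100800031276630*t^3 + 105759713111015*t^4 + 148721492211160*t^5

Since e_{103}(P,P)=e_{103}(Q,Q)=1 and e_{103}(Q,P)=e_{103}(P,Q)^{-1}, expanding e_{103}(63*P + 40*Q,69*P + 40*Q) leaves e(P,Q)^det(M).
Hence e(P,Q) = e(P',Q')^{3} where 3 = 69^{-1} mod 103.
Run Miller on y^2=x^3+95730847452153*x+60528880769955 over F_{149361169498237}: ladder 1100111 (7 bits); e = f_P(D_Q)/f_Q(D_P).
Result: e(P',Q') = 16167574529885 + 144113142312413*t + 120270603848714*t^2 + 80294196038774*t^3 + 140855687738681*t^4 + 1839081592905*t^5.
Hence e(P,Q) = 110596176612471 + 97722046014140*t + 124791803802740*t^2 + 100800031276630*t^3 + 105759713111015*t^4 + 148721492211160*t^5 in F_{149361169498237^6}^*.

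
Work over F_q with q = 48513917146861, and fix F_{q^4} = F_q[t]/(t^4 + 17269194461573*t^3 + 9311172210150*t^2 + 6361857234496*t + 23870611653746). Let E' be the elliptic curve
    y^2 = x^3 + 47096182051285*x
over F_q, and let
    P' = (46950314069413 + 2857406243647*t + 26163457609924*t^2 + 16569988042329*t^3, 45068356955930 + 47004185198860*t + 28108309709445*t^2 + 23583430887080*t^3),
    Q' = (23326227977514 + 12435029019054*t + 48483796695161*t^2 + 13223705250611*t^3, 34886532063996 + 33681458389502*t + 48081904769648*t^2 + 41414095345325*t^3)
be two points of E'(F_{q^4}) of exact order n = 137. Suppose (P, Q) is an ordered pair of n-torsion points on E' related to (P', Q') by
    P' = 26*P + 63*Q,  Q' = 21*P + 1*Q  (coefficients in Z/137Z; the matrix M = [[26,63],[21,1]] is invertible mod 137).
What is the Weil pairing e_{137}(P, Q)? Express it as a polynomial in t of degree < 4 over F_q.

Under M = [[26,63],[21,1]] in GL_2(Z/137), e_{137}(P',Q') = e_{137}(P,Q)^(26*1-63*21 mod 137).
26*1 - 63*21 = -1297; reduced mod 137: det = 73, inverse 122.
Build f_{137,P'} and f_{137,Q'} via the 8-bit ladder of 137=10001001_2; evaluate at shifted divisors; quotient in F_{48513917146861^4}.
Result: e(P',Q') = 25007409864854 + 11707649798540*t + 8469432766862*t^2 + 21947291078771*t^3.
Finally e_{137}(P,Q) = 20546368618572 + 35026830768640*t + 19508298789270*t^2 + 11878091966402*t^3.

20546368618572 + 35026830768640*t + 19508298789270*t^2 + 11878091966402*t^3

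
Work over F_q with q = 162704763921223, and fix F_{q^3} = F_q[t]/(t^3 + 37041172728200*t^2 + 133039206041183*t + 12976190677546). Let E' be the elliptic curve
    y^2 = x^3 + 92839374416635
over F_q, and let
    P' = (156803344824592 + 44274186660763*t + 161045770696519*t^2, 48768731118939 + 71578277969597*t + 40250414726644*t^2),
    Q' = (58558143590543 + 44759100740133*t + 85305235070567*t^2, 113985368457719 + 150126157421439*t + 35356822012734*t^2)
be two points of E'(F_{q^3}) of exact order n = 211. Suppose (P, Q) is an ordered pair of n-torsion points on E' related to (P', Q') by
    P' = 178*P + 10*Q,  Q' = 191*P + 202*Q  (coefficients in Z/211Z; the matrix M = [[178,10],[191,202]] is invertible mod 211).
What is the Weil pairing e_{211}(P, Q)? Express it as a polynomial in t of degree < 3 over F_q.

118348467264751 + 118741179435408*t + 146140826643671*t^2

e_{211} is bilinear + alternating on E[211], so e_{211}(178*P + 10*Q, 191*P + 202*Q) = e_{211}(P,Q)^(178*202-10*191).
Hence e(P,Q) = e(P',Q')^{166} where 166 = 75^{-1} mod 211.
Run Miller on y^2=x^3+92839374416635 over F_{162704763921223}: ladder 11010011 (8 bits); e = f_P(D_Q)/f_Q(D_P).
e_{211}(P',Q') = 60348792009623 + 75651112461973*t + 48978459577522*t^2.
Hence e(P,Q) = 118348467264751 + 118741179435408*t + 146140826643671*t^2 in F_{162704763921223^3}^*.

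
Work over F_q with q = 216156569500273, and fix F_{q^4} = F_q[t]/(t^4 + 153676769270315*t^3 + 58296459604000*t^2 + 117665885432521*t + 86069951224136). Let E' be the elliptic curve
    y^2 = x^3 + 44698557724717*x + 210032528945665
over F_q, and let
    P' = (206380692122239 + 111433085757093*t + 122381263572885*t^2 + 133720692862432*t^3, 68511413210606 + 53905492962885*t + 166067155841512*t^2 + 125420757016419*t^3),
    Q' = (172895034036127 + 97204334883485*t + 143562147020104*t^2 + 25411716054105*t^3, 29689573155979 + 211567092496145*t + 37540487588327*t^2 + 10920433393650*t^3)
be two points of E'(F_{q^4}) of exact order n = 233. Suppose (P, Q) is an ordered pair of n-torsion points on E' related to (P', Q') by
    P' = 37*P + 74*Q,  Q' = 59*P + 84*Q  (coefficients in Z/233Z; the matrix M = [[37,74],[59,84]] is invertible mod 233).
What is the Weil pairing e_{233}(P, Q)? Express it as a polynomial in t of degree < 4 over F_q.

Since e_{233}(P,P)=e_{233}(Q,Q)=1 and e_{233}(Q,P)=e_{233}(P,Q)^{-1}, expanding e_{233}(37*P + 74*Q,59*P + 84*Q) leaves e(P,Q)^det(M).
det M = 37*84 - 74*59 = -1258 = 140 (mod 233); 140^{-1} = 5 (mod 233).
Build f_{233,P'} and f_{233,Q'} via the 8-bit ladder of 233=11101001_2; evaluate at shifted divisors; quotient in F_{216156569500273^4}.
e_{233}(P',Q') = 43325483031330 + 123420622529914*t + 110764279908263*t^2 + 183832302323407*t^3.
Finally e_{233}(P,Q) = 73029984309945 + 25182124090191*t + 47514907418924*t^2 + 48097909840967*t^3.

73029984309945 + 25182124090191*t + 47514907418924*t^2 + 48097909840967*t^3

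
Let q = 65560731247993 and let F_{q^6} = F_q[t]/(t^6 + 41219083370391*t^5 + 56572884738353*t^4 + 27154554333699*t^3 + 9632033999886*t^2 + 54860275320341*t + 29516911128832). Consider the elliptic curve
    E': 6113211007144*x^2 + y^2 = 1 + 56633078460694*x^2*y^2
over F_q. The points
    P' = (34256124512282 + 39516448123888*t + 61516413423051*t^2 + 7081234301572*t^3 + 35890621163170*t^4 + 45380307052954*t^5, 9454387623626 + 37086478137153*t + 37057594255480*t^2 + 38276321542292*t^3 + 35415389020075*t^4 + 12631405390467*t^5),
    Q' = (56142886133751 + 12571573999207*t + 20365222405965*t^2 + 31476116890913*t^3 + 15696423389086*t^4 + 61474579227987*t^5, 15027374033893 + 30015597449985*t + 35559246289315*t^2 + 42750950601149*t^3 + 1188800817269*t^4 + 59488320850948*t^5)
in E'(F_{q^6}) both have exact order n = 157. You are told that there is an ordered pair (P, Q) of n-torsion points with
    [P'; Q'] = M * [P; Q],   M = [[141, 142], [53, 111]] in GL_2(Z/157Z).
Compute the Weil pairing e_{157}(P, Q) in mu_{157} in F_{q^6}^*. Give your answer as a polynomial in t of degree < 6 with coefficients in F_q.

Under M = [[141,142],[53,111]] in GL_2(Z/157), e_{157}(P',Q') = e_{157}(P,Q)^(141*111-142*53 mod 157).
So e_{157}(P,Q) = e_{157}(P',Q')^{4}, since 118*4 = 1 mod 157.
Edwards->Montgomery: u=(1+y)/(1-y), v=u/x -> 26349277885829v^2=u^3+47445145115307u^2+u; then x_W=20150398760609u+54164869076635: y^2=x^3+20497330356695.
Miller loop for e_{157} over F_{65560731247993^6}: bits of 157 = 10011101; 7 double steps + 4 add steps, l/v at each.
The quotient is 42187019009228 + 51914610481378*t + 14120392915167*t^2 + 59936201492246*t^3 + 62149585714273*t^4 + 63641840683555*t^5.
(42187019009228 + 51914610481378*t + 14120392915167*t^2 + 59936201492246*t^3 + 62149585714273*t^4 + 63641840683555*t^5)^{4} mod (65560731247993,f) = 31750284606752 + 23159793955655*t + 2930157441549*t^2 + 46869448259683*t^3 + 44823266369759*t^4 + 38970245518712*t^5.

31750284606752 + 23159793955655*t + 2930157441549*t^2 + 46869448259683*t^3 + 44823266369759*t^4 + 38970245518712*t^5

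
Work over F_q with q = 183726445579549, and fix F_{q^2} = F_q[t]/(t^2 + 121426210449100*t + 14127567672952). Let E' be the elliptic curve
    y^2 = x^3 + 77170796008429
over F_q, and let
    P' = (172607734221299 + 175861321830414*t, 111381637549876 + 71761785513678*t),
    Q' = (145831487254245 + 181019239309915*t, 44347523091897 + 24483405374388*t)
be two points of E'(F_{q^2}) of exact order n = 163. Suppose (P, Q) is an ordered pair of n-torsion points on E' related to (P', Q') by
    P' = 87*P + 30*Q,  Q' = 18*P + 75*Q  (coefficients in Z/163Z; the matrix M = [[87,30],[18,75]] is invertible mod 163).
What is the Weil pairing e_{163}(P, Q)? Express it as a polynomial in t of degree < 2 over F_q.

40283401716713 + 169851549705597*t

e_{163} is bilinear + alternating on E[163], so e_{163}(87*P + 30*Q, 18*P + 75*Q) = e_{163}(P,Q)^(87*75-30*18).
Hence e(P,Q) = e(P',Q')^{124} where 124 = 117^{-1} mod 163.
Double-and-add over 10100011: 8-1 doublings, 4-1 additions; each step l_{T,T}/v_{2T} or l_{T,P'}/v at Q'+S for random S.
Miller gives e_{163}(P',Q') = 100684963179517 + 162150814755726*t in F_{183726445579549^2}.
Hence e(P,Q) = 40283401716713 + 169851549705597*t in F_{183726445579549^2}^*.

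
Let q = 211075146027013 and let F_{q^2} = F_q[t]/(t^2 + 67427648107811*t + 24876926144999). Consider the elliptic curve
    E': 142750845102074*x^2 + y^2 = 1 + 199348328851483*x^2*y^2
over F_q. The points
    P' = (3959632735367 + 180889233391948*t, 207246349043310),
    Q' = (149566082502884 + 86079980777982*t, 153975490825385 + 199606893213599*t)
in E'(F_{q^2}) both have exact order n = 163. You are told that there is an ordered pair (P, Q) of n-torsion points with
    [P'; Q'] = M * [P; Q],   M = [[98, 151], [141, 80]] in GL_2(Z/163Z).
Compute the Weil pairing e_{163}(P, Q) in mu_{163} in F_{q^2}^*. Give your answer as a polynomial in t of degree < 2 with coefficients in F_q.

99339181729672 + 10023644282494*t

The 163-Weil pairing on E[163] over F_{211075146027013} is alternating-bilinear: e_{163}(P',Q') = e_{163}(P,Q)^det(M).
Inverting 78 mod 163: 23. Thus e_{163}(P,Q) = e(P',Q')^{23}.
Edwards a_E,d_E -> Montgomery A=70272282331134,B=190410617888496 -> Weierstrass 22049507797314,92142002328737 via alpha=162554102005766,beta=38619415569401.
n = 163 = (10100011)_2 (8 bits, wt 4); accumulate f_{163,P'}(Q'+S)/f_{163,P'}(S) along the 7-step ladder.
e_{163}(P',Q') = 204010151336703 + 149605326606919*t.
Thus e_{163}(P,Q) = 99339181729672 + 10023644282494*t.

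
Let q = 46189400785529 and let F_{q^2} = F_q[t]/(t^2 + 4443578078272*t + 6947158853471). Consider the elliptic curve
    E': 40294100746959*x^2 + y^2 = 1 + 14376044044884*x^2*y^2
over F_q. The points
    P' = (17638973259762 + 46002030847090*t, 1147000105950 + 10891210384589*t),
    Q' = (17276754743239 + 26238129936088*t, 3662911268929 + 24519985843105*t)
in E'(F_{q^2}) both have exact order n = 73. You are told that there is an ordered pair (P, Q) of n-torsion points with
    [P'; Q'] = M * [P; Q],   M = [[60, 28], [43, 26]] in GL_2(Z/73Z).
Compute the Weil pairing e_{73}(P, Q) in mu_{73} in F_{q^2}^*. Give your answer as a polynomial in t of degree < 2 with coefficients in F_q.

3038653947160 + 25921158473930*t

e_{73} is bilinear + alternating on E[73], so e_{73}(60*P + 28*Q, 43*P + 26*Q) = e_{73}(P,Q)^(60*26-28*43).
det M = 60*26 - 28*43 = 356 = 64 (mod 73); 64^{-1} = 8 (mod 73).
Edwards a_E,d_E -> Montgomery A=40256163810309,B=27718218708361 -> Weierstrass 5535737836626,45279699813090 via alpha=32206391191405,beta=18026864371901.
Run Miller on y^2=x^3+5535737836626*x+45279699813090 over F_{46189400785529}: ladder 1001001 (7 bits); e = f_P(D_Q)/f_Q(D_P).
Result: e(P',Q') = 1717968955909 + 20247691661729*t.
Thus e_{73}(P,Q) = 3038653947160 + 25921158473930*t.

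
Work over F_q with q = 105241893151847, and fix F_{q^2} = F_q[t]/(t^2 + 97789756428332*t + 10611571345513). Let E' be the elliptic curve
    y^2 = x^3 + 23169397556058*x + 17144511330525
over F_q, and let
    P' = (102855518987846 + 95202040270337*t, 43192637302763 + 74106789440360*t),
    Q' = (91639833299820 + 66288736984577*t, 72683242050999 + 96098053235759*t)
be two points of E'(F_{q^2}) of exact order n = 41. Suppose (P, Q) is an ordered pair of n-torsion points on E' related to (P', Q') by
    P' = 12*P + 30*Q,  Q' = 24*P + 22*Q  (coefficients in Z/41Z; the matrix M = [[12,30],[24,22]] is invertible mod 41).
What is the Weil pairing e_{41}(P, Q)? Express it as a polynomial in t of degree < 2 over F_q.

e_{41}(aP+bQ,cP+dQ) = e_{41}(P,Q)^(ad-bc); with (a,b,c,d)=(12,30,24,22) this gives the det-41 law.
12*22 - 30*24 = -456; reduced mod 41: det = 36, inverse 8.
n = 41 = (101001)_2 (6 bits, wt 3); accumulate f_{41,P'}(Q'+S)/f_{41,P'}(S) along the 5-step ladder.
f_P(D_Q)/f_Q(D_P) = 66761597235673 + 42219397146219*t.
e_{41}(P,Q) = (66761597235673 + 42219397146219*t)^{8} = 46214967544608 + 37096437539669*t.

46214967544608 + 37096437539669*t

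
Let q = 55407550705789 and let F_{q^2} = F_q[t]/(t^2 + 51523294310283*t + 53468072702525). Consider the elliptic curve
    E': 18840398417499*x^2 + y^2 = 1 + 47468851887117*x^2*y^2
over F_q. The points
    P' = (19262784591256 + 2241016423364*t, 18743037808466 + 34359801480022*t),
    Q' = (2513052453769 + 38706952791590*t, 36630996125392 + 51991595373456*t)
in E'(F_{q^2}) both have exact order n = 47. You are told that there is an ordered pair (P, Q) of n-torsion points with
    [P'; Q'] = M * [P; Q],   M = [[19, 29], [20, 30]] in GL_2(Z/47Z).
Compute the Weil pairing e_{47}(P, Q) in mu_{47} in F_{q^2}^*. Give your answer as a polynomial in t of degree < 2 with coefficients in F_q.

e_{47} is bilinear + alternating on E[47], so e_{47}(19*P + 29*Q, 20*P + 30*Q) = e_{47}(P,Q)^(19*30-29*20).
det(M) mod 47 = 37; its inverse in (Z/47)^* is 14 (check: 37*14 mod 47 = 1).
Edwards->Montgomery: u=(1+y)/(1-y), v=u/x -> 1898944243270v^2=u^3+50699910204486u^2+u; then x_W=20546661985490u+11051541717436: y^2=x^3+17937547562460*x+12442110681151.
Run Miller on y^2=x^3+17937547562460*x+12442110681151 over F_{55407550705789}: ladder 101111 (6 bits); e = f_P(D_Q)/f_Q(D_P).
f_P(D_Q)/f_Q(D_P) = 23306561088830 + 6005071218305*t.
e_{47}(P,Q) = (23306561088830 + 6005071218305*t)^{14} = 50948538139535 + 11496255803519*t.

50948538139535 + 11496255803519*t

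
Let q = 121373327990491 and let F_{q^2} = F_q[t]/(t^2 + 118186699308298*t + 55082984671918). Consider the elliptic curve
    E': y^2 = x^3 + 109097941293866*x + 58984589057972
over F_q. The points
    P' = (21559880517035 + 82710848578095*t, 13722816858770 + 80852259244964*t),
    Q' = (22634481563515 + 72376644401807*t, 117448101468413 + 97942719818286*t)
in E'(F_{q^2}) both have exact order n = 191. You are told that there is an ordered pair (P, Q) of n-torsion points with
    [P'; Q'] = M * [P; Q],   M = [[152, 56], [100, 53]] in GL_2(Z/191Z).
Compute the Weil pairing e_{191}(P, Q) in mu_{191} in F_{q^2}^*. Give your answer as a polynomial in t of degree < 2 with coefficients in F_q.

Since e_{191}(P,P)=e_{191}(Q,Q)=1 and e_{191}(Q,P)=e_{191}(P,Q)^{-1}, expanding e_{191}(152*P + 56*Q,100*P + 53*Q) leaves e(P,Q)^det(M).
det(M) mod 191 = 164; its inverse in (Z/191)^* is 99 (check: 164*99 mod 191 = 1).
8-bit Miller (10111111) on E'/F_{121373327990491} with a'=109097941293866, b'=58984589057972: accumulate tangent/chord ratios at Q'+S and P'+S'.
So e_{191}(P',Q') = 57520997515727 + 12530036406984*t.
Hence e(P,Q) = 35252714847260 + 121315819421672*t in F_{121373327990491^2}^*.

35252714847260 + 121315819421672*t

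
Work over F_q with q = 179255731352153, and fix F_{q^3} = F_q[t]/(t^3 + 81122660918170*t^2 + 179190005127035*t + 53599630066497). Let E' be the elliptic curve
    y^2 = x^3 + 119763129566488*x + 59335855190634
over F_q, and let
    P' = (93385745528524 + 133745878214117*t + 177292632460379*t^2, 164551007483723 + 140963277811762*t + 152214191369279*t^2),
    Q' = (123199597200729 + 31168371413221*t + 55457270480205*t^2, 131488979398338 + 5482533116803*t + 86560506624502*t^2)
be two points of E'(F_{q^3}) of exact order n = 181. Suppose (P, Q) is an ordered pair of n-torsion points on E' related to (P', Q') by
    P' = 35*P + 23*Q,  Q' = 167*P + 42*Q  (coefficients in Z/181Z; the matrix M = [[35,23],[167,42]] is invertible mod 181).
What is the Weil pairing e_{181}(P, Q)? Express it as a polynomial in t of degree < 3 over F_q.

7472402971697 + 101091425887970*t + 70281039971469*t^2

Under M = [[35,23],[167,42]] in GL_2(Z/181), e_{181}(P',Q') = e_{181}(P,Q)^(35*42-23*167 mod 181).
det M = 35*42 - 23*167 = -2371 = 163 (mod 181); 163^{-1} = 10 (mod 181).
Build f_{181,P'} and f_{181,Q'} via the 8-bit ladder of 181=10110101_2; evaluate at shifted divisors; quotient in F_{179255731352153^3}.
The quotient is 75917329818329 + 75265326073666*t + 153087387279036*t^2.
Thus e_{181}(P,Q) = 7472402971697 + 101091425887970*t + 70281039971469*t^2.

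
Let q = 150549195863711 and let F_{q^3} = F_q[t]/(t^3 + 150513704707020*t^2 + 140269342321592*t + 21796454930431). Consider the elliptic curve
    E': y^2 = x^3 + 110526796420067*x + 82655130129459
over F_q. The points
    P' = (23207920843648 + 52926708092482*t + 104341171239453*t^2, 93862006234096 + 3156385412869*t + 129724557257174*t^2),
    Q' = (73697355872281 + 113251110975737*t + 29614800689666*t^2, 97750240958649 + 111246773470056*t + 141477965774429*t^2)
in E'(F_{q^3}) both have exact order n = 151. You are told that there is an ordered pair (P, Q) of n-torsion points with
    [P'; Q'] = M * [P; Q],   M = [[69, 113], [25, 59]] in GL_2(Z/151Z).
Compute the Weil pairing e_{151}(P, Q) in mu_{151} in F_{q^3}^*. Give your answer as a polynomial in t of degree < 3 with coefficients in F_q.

Under M = [[69,113],[25,59]] in GL_2(Z/151), e_{151}(P',Q') = e_{151}(P,Q)^(69*59-113*25 mod 151).
Hence e(P,Q) = e(P',Q')^{4} where 4 = 38^{-1} mod 151.
Run Miller on y^2=x^3+110526796420067*x+82655130129459 over F_{150549195863711}: ladder 10010111 (8 bits); e = f_P(D_Q)/f_Q(D_P).
The quotient is 111988883428599 + 144816400221951*t + 110881852488662*t^2.
e_{151}(P,Q) = (111988883428599 + 144816400221951*t + 110881852488662*t^2)^{4} = 64514231038695 + 74117014241035*t + 116461141254179*t^2.

64514231038695 + 74117014241035*t + 116461141254179*t^2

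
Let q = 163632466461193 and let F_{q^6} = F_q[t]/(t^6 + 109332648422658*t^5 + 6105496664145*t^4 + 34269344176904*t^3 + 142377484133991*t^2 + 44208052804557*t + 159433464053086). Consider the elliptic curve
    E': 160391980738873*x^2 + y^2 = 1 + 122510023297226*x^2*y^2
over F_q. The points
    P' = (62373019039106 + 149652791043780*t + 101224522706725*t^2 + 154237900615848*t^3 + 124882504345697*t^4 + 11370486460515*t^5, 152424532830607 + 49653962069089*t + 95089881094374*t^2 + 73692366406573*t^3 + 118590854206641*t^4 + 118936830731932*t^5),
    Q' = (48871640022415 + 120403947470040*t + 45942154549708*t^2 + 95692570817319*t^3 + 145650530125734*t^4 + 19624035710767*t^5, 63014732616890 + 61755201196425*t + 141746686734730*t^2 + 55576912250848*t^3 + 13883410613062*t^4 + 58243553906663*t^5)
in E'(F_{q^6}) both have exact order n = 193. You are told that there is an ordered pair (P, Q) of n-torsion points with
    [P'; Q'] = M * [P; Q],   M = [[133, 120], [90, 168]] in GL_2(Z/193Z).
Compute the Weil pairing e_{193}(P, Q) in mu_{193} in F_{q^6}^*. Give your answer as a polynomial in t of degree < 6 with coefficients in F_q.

e_{193} is bilinear + alternating on E[193], so e_{193}(133*P + 120*Q, 90*P + 168*Q) = e_{193}(P,Q)^(133*168-120*90).
Hence e(P,Q) = e(P',Q')^{134} where 134 = 157^{-1} mod 193.
Edwards->Montgomery: u=(1+y)/(1-y), v=u/x -> 147071660585713v^2=u^3+141897803807553u^2+u; then x_W=50378605975710u+128966567236613: y^2=x^3+157416659722611*x+111931166930235.
Run Miller on y^2=x^3+157416659722611*x+111931166930235 over F_{163632466461193}: ladder 11000001 (8 bits); e = f_P(D_Q)/f_Q(D_P).
Miller gives e_{193}(P',Q') = 141643391281069 + 159005029284961*t + 7194106003839*t^2 + 10202388425992*t^3 + 92590444494909*t^4 + 80965612347474*t^5 in F_{163632466461193^6}.
Hence e(P,Q) = 36941482010062 + 129818143295428*t + 132850298403971*t^2 + 44834171798027*t^3 + 56085029555648*t^4 + 117939721098979*t^5 in F_{163632466461193^6}^*.

36941482010062 + 129818143295428*t + 132850298403971*t^2 + 44834171798027*t^3 + 56085029555648*t^4 + 117939721098979*t^5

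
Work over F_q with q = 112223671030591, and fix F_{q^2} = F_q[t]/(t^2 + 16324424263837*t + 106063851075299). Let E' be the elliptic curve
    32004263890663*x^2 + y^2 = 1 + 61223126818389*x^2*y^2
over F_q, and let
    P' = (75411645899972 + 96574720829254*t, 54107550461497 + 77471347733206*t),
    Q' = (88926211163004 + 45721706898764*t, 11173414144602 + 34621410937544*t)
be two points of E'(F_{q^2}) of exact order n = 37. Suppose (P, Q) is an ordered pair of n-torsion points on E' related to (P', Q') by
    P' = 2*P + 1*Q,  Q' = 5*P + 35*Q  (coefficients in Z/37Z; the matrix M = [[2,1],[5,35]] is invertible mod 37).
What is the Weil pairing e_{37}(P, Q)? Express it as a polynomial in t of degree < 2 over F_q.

49996295333214 + 749230716999*t

The 37-Weil pairing on E[37] over F_{112223671030591} is alternating-bilinear: e_{37}(P',Q') = e_{37}(P,Q)^det(M).
Hence e(P,Q) = e(P',Q')^{4} where 4 = 28^{-1} mod 37.
Edwards->Montgomery: u=(1+y)/(1-y), v=u/x -> 38009353249538v^2=u^3+13275532666181u^2+u; then x_W=48807119783364u+52945788795039: y^2=x^3+83548956395892*x+6364536970300.
Build f_{37,P'} and f_{37,Q'} via the 6-bit ladder of 37=100101_2; evaluate at shifted divisors; quotient in F_{112223671030591^2}.
e_{37}(P',Q') = 66997355039163 + 18761306354253*t.
Hence e(P,Q) = 49996295333214 + 749230716999*t in F_{112223671030591^2}^*.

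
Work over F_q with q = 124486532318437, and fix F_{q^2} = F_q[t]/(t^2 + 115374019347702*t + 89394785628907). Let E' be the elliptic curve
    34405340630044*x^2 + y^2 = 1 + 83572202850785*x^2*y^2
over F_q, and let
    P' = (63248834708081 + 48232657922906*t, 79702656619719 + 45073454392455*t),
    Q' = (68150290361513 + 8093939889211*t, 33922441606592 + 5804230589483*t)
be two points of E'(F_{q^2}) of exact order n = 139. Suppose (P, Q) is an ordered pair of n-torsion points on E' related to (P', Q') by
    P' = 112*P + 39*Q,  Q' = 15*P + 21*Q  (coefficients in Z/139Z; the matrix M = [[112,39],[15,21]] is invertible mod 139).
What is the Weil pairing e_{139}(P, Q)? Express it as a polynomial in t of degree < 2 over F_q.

2615277271475 + 35067948639614*t

The 139-Weil pairing on E[139] over F_{124486532318437} is alternating-bilinear: e_{139}(P',Q') = e_{139}(P,Q)^det(M).
det M = 112*21 - 39*15 = 1767 = 99 (mod 139); 99^{-1} = 66 (mod 139).
Map (x,y)_Ed via u=(1+y)/(1-y), v=(1+y)/((1-y)x) to Montgomery A=85824252365026,B=46845226146284; then to (a',b')=(17533014769353,73625795012180).
n = 139 = (10001011)_2 (8 bits, wt 4); accumulate f_{139,P'}(Q'+S)/f_{139,P'}(S) along the 7-step ladder.
f_P(D_Q)/f_Q(D_P) = 61580744485890 + 57157059672469*t.
Finally e_{139}(P,Q) = 2615277271475 + 35067948639614*t.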